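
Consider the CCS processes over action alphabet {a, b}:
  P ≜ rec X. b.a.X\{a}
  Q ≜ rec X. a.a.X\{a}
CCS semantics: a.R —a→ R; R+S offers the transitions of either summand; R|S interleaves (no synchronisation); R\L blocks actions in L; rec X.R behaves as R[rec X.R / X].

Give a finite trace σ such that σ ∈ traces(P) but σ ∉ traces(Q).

LTS(P): 4 reachable states
  u0 = rec X. b.a.X\{a} ⊢ —b→ u1
  u1 = a.(rec X. b.a.X\{a})\{a} ⊢ —a→ u2
  u2 = (rec X. b.a.X\{a})\{a} ⊢ —b→ u3
  u3 = (a.(rec X. b.a.X\{a})\{a})\{a} ⊢ ∅
LTS(Q): 3 reachable states
  v0 = rec X. a.a.X\{a} ⊢ —a→ v1
  v1 = a.(rec X. a.a.X\{a})\{a} ⊢ —a→ v2
  v2 = (rec X. a.a.X\{a})\{a} ⊢ ∅
Executing b from P (initial set {u0}):
  [1] b ⇒ {u1}
  P completes σ.
Executing b from Q (initial set {v0}):
  [1] b ⇒ ∅  — Q cannot continue

b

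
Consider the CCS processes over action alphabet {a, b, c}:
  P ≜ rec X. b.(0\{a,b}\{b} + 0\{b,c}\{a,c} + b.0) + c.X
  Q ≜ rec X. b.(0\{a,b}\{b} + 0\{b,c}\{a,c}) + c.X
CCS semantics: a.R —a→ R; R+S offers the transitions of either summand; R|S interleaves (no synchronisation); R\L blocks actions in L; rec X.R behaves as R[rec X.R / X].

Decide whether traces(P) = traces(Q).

Reachable graph of P (3 states):
  p0 = rec X. b.(0\{a,b}\{b} + 0\{b,c}\{a,c} + b.0) + c.X → —b→ p1, —c→ p0
  p1 = 0\{a,b}\{b} + 0\{b,c}\{a,c} + b.0 → —b→ p2
  p2 = 0 → stopped
Reachable graph of Q (2 states):
  q0 = rec X. b.(0\{a,b}\{b} + 0\{b,c}\{a,c}) + c.X → —b→ q1, —c→ q0
  q1 = 0\{a,b}\{b} + 0\{b,c}\{a,c} → stopped
Executing bb from P (initial set {p0}):
  [1] b ⇒ {p1}
  [2] b ⇒ {p2}
  P completes σ.
Executing bb from Q (initial set {q0}):
  [1] b ⇒ {q1}
  [2] b ⇒ no successor for Q

traces(P) ≠ traces(Q) — witness ⟨bb⟩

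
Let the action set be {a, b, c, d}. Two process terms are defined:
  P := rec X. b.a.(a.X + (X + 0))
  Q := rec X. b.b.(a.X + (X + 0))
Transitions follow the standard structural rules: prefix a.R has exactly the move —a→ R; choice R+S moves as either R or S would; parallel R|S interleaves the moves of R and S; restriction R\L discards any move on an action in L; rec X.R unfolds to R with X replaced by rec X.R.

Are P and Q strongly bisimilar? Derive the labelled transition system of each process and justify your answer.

LTS(P): 3 reachable states
  u0 = rec X. b.a.(a.X + (X + 0)) | ··b··> u1
  u1 = a.(a.(rec X. b.a.(a.X + (X + 0))) + ((rec X. b.a.(a.X + (X + 0))) + 0)) | ··a··> u2
  u2 = a.(rec X. b.a.(a.X + (X + 0))) + ((rec X. b.a.(a.X + (X + 0))) + 0) | ··a··> u0, ··b··> u1
LTS(Q): 3 reachable states
  v0 = rec X. b.b.(a.X + (X + 0)) | ··b··> v1
  v1 = b.(a.(rec X. b.b.(a.X + (X + 0))) + ((rec X. b.b.(a.X + (X + 0))) + 0)) | ··b··> v2
  v2 = a.(rec X. b.b.(a.X + (X + 0))) + ((rec X. b.b.(a.X + (X + 0))) + 0) | ··a··> v0, ··b··> v1
Partition-refinement fixed point:
  B0 = {u0}
  B1 = {u1}
  B2 = {u2}
  B3 = {v0}
  B4 = {v1}
  B5 = {v2}
u0 ∈ B0, v0 ∈ B3 → different blocks

not bisimilar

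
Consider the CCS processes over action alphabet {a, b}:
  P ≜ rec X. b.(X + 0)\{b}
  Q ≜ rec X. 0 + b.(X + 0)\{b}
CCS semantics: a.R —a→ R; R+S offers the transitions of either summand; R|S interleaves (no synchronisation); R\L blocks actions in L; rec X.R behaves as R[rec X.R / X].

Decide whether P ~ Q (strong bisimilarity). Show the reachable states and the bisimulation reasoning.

bisimilar

P's transition system — 2 states:
  m0 = rec X. b.(X + 0)\{b} ⊢ ··b··> m1
  m1 = ((rec X. b.(X + 0)\{b}) + 0)\{b} ⊢ ∅
Q's transition system — 2 states:
  n0 = rec X. 0 + b.(X + 0)\{b} ⊢ ··b··> n1
  n1 = ((rec X. 0 + b.(X + 0)\{b}) + 0)\{b} ⊢ ∅
Coarsest stable partition (strong bisimilarity classes):
  B0 = {m0, n0}
  B1 = {m1, n1}
m0 ∈ B0, n0 ∈ B0 → same block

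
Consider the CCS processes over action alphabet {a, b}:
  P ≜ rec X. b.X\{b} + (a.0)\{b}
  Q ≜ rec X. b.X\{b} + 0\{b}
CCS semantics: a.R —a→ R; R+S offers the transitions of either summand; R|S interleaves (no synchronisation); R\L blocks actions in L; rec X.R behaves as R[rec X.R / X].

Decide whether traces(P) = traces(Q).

trace-distinct — witness ⟨a⟩

LTS(P): 4 reachable states
  p0 = rec X. b.X\{b} + (a.0)\{b} | —a→ p1, —b→ p2
  p1 = 0\{b} | (no moves)
  p2 = (rec X. b.X\{b} + (a.0)\{b})\{b} | —a→ p3
  p3 = 0\{b}\{b} | (no moves)
LTS(Q): 2 reachable states
  q0 = rec X. b.X\{b} + 0\{b} | —b→ q1
  q1 = (rec X. b.X\{b} + 0\{b})\{b} | (no moves)
Executing a from P (initial set {p0}):
  step 1 (a): {p1}
  ✓ P
Executing a from Q (initial set {q0}):
  step 1 (a): no successor for Q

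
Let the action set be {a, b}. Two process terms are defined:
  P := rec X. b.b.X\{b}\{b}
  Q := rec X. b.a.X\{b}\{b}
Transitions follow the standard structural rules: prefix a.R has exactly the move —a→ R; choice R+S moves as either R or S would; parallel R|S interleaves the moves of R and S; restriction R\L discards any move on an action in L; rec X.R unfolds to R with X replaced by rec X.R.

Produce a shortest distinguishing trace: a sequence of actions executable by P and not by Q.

P's transition system — 3 states:
  u0 = rec X. b.b.X\{b}\{b} | ··b··> u1
  u1 = b.(rec X. b.b.X\{b}\{b})\{b}\{b} | ··b··> u2
  u2 = (rec X. b.b.X\{b}\{b})\{b}\{b} | stopped
Q's transition system — 3 states:
  v0 = rec X. b.a.X\{b}\{b} | ··b··> v1
  v1 = a.(rec X. b.a.X\{b}\{b})\{b}\{b} | ··a··> v2
  v2 = (rec X. b.a.X\{b}\{b})\{b}\{b} | stopped
Trace ⟨bb⟩ through P, begin at {u0}:
  step 1 (b): {u1}
  step 2 (b): {u2}
  ✓ P
Trace ⟨bb⟩ through Q, begin at {v0}:
  step 1 (b): {v1}
  step 2 (b): no successor for Q

bb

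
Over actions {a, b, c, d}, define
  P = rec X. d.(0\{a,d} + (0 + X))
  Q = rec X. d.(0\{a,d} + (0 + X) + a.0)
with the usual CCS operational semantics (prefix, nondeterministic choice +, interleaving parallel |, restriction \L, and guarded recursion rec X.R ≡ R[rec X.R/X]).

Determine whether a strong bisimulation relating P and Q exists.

NO

P's transition system — 2 states:
  m0 = rec X. d.(0\{a,d} + (0 + X)) has moves -d-> m1
  m1 = 0\{a,d} + (0 + (rec X. d.(0\{a,d} + (0 + X)))) has moves -d-> m1
Q's transition system — 3 states:
  n0 = rec X. d.(0\{a,d} + (0 + X) + a.0) has moves -d-> n1
  n1 = 0\{a,d} + (0 + (rec X. d.(0\{a,d} + (0 + X) + a.0))) + a.0 has moves -a-> n2, -d-> n1
  n2 = 0 has moves ∅
Partition-refinement fixed point:
  B0 = {m0, m1}
  B1 = {n0}
  B2 = {n1}
  B3 = {n2}
m0 ∈ B0, n0 ∈ B1 → different blocks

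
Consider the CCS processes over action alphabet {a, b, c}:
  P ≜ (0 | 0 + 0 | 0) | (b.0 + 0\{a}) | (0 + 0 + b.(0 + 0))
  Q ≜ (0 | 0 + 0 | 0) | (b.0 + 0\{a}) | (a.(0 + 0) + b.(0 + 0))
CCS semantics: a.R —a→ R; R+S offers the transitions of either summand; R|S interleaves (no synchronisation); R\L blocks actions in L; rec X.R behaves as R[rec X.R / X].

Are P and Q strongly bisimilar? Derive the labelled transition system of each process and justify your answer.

P ≁ Q

P's transition system — 4 states:
  u0 = (0 | 0 + 0 | 0) | (b.0 + 0\{a}) | (0 + 0 + b.(0 + 0)) has moves ··b··> u1, ··b··> u2
  u1 = (0 | 0 + 0 | 0) | (b.0 + 0\{a}) | (0 + 0) has moves ··b··> u3
  u2 = (0 | 0 + 0 | 0) | 0 | (0 + 0 + b.(0 + 0)) has moves ··b··> u3
  u3 = (0 | 0 + 0 | 0) | 0 | (0 + 0) has moves stopped
Q's transition system — 4 states:
  v0 = (0 | 0 + 0 | 0) | (b.0 + 0\{a}) | (a.(0 + 0) + b.(0 + 0)) has moves ··a··> v1, ··b··> v1, ··b··> v2
  v1 = (0 | 0 + 0 | 0) | (b.0 + 0\{a}) | (0 + 0) has moves ··b··> v3
  v2 = (0 | 0 + 0 | 0) | 0 | (a.(0 + 0) + b.(0 + 0)) has moves ··a··> v3, ··b··> v3
  v3 = (0 | 0 + 0 | 0) | 0 | (0 + 0) has moves stopped
Partition-refinement fixed point:
  B0 = {u0}
  B1 = {u1, u2, v1}
  B2 = {u3, v3}
  B3 = {v0}
  B4 = {v2}
u0 ∈ B0, v0 ∈ B3 → different blocks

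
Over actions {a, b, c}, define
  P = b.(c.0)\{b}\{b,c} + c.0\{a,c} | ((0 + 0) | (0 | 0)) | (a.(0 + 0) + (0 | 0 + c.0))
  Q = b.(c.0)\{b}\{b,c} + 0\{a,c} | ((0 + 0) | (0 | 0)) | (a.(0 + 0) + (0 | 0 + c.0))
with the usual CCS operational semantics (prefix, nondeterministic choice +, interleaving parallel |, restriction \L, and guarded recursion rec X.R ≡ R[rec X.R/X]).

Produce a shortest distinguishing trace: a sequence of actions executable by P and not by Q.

ac

LTS(P): 7 reachable states
  m0 = b.(c.0)\{b}\{b,c} + c.0\{a,c} | ((0 + 0) | (0 | 0)) | (a.(0 + 0) + (0 | 0 + c.0)) → --a--▸ m1, --b--▸ m2, --c--▸ m3, --c--▸ m4
  m1 = c.0\{a,c} | ((0 + 0) | (0 | 0)) | (0 + 0) → --c--▸ m5
  m2 = (c.0)\{b}\{b,c} → ∅
  m3 = 0\{a,c} | ((0 + 0) | (0 | 0)) | (a.(0 + 0) + (0 | 0 + c.0)) → --a--▸ m5, --c--▸ m6
  m4 = c.0\{a,c} | ((0 + 0) | (0 | 0)) | 0 → --c--▸ m6
  m5 = 0\{a,c} | ((0 + 0) | (0 | 0)) | (0 + 0) → ∅
  m6 = 0\{a,c} | ((0 + 0) | (0 | 0)) | 0 → ∅
LTS(Q): 4 reachable states
  n0 = b.(c.0)\{b}\{b,c} + 0\{a,c} | ((0 + 0) | (0 | 0)) | (a.(0 + 0) + (0 | 0 + c.0)) → --a--▸ n1, --b--▸ n2, --c--▸ n3
  n1 = 0\{a,c} | ((0 + 0) | (0 | 0)) | (0 + 0) → ∅
  n2 = (c.0)\{b}\{b,c} → ∅
  n3 = 0\{a,c} | ((0 + 0) | (0 | 0)) | 0 → ∅
Executing ac from P (initial set {m0}):
  [1] a ⇒ {m1}
  [2] c ⇒ {m5}
  ✓ P
Executing ac from Q (initial set {n0}):
  [1] a ⇒ {n1}
  [2] c ⇒ ∅  — Q cannot continue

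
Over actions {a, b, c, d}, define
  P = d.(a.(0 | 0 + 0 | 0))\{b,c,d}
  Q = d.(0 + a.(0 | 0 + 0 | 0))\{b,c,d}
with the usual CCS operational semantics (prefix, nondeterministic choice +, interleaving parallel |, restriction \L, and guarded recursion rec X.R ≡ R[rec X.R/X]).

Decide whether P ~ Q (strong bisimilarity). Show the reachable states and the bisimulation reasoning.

P ~ Q

Reachable graph of P (3 states):
  u0 = d.(a.(0 | 0 + 0 | 0))\{b,c,d} → -d-> u1
  u1 = (a.(0 | 0 + 0 | 0))\{b,c,d} → -a-> u2
  u2 = (0 | 0 + 0 | 0)\{b,c,d} → stopped
Reachable graph of Q (3 states):
  v0 = d.(0 + a.(0 | 0 + 0 | 0))\{b,c,d} → -d-> v1
  v1 = (0 + a.(0 | 0 + 0 | 0))\{b,c,d} → -a-> v2
  v2 = (0 | 0 + 0 | 0)\{b,c,d} → stopped
Partition-refinement fixed point:
  B0 = {u0, v0}
  B1 = {u1, v1}
  B2 = {u2, v2}
u0 ∈ B0, v0 ∈ B0 → same block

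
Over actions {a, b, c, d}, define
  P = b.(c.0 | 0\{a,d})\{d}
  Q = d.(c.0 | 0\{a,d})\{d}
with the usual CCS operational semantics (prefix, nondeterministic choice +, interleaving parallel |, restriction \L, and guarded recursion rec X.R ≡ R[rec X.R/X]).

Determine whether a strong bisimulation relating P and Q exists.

not bisimilar

LTS(P): 3 reachable states
  p0 = b.(c.0 | 0\{a,d})\{d} → —b→ p1
  p1 = (c.0 | 0\{a,d})\{d} → —c→ p2
  p2 = (0 | 0\{a,d})\{d} → ·
LTS(Q): 3 reachable states
  q0 = d.(c.0 | 0\{a,d})\{d} → —d→ q1
  q1 = (c.0 | 0\{a,d})\{d} → —c→ q2
  q2 = (0 | 0\{a,d})\{d} → ·
Bisimilarity quotient blocks:
  B0 = {p0}
  B1 = {p1, q1}
  B2 = {p2, q2}
  B3 = {q0}
p0 ∈ B0, q0 ∈ B3 → different blocks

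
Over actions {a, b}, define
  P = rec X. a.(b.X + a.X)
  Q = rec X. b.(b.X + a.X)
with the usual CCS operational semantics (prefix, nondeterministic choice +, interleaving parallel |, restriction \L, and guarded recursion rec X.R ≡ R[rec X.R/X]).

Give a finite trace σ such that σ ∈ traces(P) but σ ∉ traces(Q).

a

P's transition system — 2 states:
  m0 = rec X. a.(b.X + a.X) has moves —a→ m1
  m1 = b.(rec X. a.(b.X + a.X)) + a.(rec X. a.(b.X + a.X)) has moves —a→ m0, —b→ m0
Q's transition system — 2 states:
  n0 = rec X. b.(b.X + a.X) has moves —b→ n1
  n1 = b.(rec X. b.(b.X + a.X)) + a.(rec X. b.(b.X + a.X)) has moves —a→ n0, —b→ n0
Executing a from P (initial set {m0}):
  after a @ step 1: {m1}
  — P admits the full trace.
Executing a from Q (initial set {n0}):
  after a @ step 1: ∅  — Q cannot continue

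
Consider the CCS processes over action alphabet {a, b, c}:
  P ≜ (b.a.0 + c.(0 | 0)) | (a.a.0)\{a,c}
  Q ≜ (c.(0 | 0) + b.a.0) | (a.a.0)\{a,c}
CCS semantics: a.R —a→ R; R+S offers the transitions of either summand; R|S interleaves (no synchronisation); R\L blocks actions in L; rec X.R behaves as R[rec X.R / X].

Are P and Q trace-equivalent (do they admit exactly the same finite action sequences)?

trace-equivalent

P's transition system — 4 states:
  m0 = (b.a.0 + c.(0 | 0)) | (a.a.0)\{a,c} | ··b··> m1, ··c··> m2
  m1 = a.0 | (a.a.0)\{a,c} | ··a··> m3
  m2 = 0 | 0 | (a.a.0)\{a,c} | ∅
  m3 = 0 | (a.a.0)\{a,c} | ∅
Q's transition system — 4 states:
  n0 = (c.(0 | 0) + b.a.0) | (a.a.0)\{a,c} | ··b··> n1, ··c··> n2
  n1 = a.0 | (a.a.0)\{a,c} | ··a··> n3
  n2 = 0 | 0 | (a.a.0)\{a,c} | ∅
  n3 = 0 | (a.a.0)\{a,c} | ∅
Coarsest stable partition (strong bisimilarity classes):
  B0 = {m0, n0}
  B1 = {m1, n1}
  B2 = {m2, m3, n2, n3}
m0 ∈ B0, n0 ∈ B0 → same block
Bisimilar ⇒ trace-equivalent.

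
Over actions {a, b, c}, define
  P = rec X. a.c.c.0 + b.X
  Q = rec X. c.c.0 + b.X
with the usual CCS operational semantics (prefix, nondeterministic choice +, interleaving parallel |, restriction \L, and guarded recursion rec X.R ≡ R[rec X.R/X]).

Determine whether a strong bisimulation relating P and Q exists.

LTS(P): 4 reachable states
  m0 = rec X. a.c.c.0 + b.X → ··a··> m1, ··b··> m0
  m1 = c.c.0 → ··c··> m2
  m2 = c.0 → ··c··> m3
  m3 = 0 → (no moves)
LTS(Q): 3 reachable states
  n0 = rec X. c.c.0 + b.X → ··b··> n0, ··c··> n1
  n1 = c.0 → ··c··> n2
  n2 = 0 → (no moves)
Partition-refinement fixed point:
  B0 = {m0}
  B1 = {m1}
  B2 = {m2, n1}
  B3 = {m3, n2}
  B4 = {n0}
m0 ∈ B0, n0 ∈ B4 → different blocks

NO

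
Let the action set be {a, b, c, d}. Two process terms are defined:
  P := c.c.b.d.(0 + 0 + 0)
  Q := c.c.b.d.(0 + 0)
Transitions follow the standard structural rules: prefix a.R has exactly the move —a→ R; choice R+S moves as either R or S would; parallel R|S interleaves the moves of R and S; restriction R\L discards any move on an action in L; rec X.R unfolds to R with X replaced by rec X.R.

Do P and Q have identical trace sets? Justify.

Reachable graph of P (5 states):
  s0 = c.c.b.d.(0 + 0 + 0) ⊢ --c--▸ s1
  s1 = c.b.d.(0 + 0 + 0) ⊢ --c--▸ s2
  s2 = b.d.(0 + 0 + 0) ⊢ --b--▸ s3
  s3 = d.(0 + 0 + 0) ⊢ --d--▸ s4
  s4 = 0 + 0 + 0 ⊢ ·
Reachable graph of Q (5 states):
  t0 = c.c.b.d.(0 + 0) ⊢ --c--▸ t1
  t1 = c.b.d.(0 + 0) ⊢ --c--▸ t2
  t2 = b.d.(0 + 0) ⊢ --b--▸ t3
  t3 = d.(0 + 0) ⊢ --d--▸ t4
  t4 = 0 + 0 ⊢ ·
Bisimilarity quotient blocks:
  B0 = {s0, t0}
  B1 = {s1, t1}
  B2 = {s2, t2}
  B3 = {s3, t3}
  B4 = {s4, t4}
s0 ∈ B0, t0 ∈ B0 → same block
Bisimilar ⇒ trace-equivalent.

YES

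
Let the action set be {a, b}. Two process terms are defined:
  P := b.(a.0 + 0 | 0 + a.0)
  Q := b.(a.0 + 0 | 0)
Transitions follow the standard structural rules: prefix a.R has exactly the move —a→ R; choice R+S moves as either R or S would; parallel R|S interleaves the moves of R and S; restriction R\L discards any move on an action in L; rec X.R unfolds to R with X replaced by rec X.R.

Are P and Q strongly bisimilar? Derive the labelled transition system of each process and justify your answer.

P's transition system — 3 states:
  p0 = b.(a.0 + 0 | 0 + a.0) ⊢ =b=> p1
  p1 = a.0 + 0 | 0 + a.0 ⊢ =a=> p2
  p2 = 0 ⊢ ∅
Q's transition system — 3 states:
  q0 = b.(a.0 + 0 | 0) ⊢ =b=> q1
  q1 = a.0 + 0 | 0 ⊢ =a=> q2
  q2 = 0 ⊢ ∅
Partition-refinement fixed point:
  B0 = {p0, q0}
  B1 = {p1, q1}
  B2 = {p2, q2}
p0 ∈ B0, q0 ∈ B0 → same block

P ~ Q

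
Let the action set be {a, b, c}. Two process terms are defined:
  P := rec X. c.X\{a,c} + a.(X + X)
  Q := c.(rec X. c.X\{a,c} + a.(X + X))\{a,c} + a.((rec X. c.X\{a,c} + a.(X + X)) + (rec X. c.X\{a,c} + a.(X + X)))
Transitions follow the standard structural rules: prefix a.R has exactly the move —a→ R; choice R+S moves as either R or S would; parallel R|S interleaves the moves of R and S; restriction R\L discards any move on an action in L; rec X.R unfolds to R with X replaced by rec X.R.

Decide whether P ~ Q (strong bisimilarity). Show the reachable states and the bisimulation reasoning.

P's transition system — 3 states:
  s0 = rec X. c.X\{a,c} + a.(X + X) ⊢ -a-> s1, -c-> s2
  s1 = (rec X. c.X\{a,c} + a.(X + X)) + (rec X. c.X\{a,c} + a.(X + X)) ⊢ -a-> s1, -c-> s2
  s2 = (rec X. c.X\{a,c} + a.(X + X))\{a,c} ⊢ ∅
Q's transition system — 3 states:
  t0 = c.(rec X. c.X\{a,c} + a.(X + X))\{a,c} + a.((rec X. c.X\{a,c} + a.(X + X)) + (rec X. c.X\{a,c} + a.(X + X))) ⊢ -a-> t1, -c-> t2
  t1 = (rec X. c.X\{a,c} + a.(X + X)) + (rec X. c.X\{a,c} + a.(X + X)) ⊢ -a-> t1, -c-> t2
  t2 = (rec X. c.X\{a,c} + a.(X + X))\{a,c} ⊢ ∅
Bisimilarity quotient blocks:
  B0 = {s0, s1, t0, t1}
  B1 = {s2, t2}
s0 ∈ B0, t0 ∈ B0 → same block

bisimilar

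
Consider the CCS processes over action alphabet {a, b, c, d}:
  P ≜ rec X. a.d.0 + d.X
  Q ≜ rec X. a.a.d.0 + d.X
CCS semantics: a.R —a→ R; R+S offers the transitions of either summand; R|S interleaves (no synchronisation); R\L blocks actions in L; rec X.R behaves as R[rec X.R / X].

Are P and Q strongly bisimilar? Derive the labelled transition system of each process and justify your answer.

not bisimilar

Reachable graph of P (3 states):
  m0 = rec X. a.d.0 + d.X | —a→ m1, —d→ m0
  m1 = d.0 | —d→ m2
  m2 = 0 | ∅
Reachable graph of Q (4 states):
  n0 = rec X. a.a.d.0 + d.X | —a→ n1, —d→ n0
  n1 = a.d.0 | —a→ n2
  n2 = d.0 | —d→ n3
  n3 = 0 | ∅
Coarsest stable partition (strong bisimilarity classes):
  B0 = {m0}
  B1 = {m1, n2}
  B2 = {m2, n3}
  B3 = {n0}
  B4 = {n1}
m0 ∈ B0, n0 ∈ B3 → different blocks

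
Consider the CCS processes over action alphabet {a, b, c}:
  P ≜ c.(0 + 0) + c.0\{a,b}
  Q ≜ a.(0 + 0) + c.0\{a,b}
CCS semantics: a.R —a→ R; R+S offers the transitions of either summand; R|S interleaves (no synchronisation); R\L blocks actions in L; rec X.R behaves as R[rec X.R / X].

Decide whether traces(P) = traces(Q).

P's transition system — 3 states:
  s0 = c.(0 + 0) + c.0\{a,b} ⊢ --c--▸ s1, --c--▸ s2
  s1 = 0 + 0 ⊢ deadlocked
  s2 = 0\{a,b} ⊢ deadlocked
Q's transition system — 3 states:
  t0 = a.(0 + 0) + c.0\{a,b} ⊢ --a--▸ t1, --c--▸ t2
  t1 = 0 + 0 ⊢ deadlocked
  t2 = 0\{a,b} ⊢ deadlocked
Run σ = ⟨a⟩ on Q: start {t0}
  [1] a ⇒ {t1}
  — Q admits the full trace.
Run σ = ⟨a⟩ on P: start {s0}
  [1] a ⇒ no successor for P

traces(P) ≠ traces(Q) — witness ⟨a⟩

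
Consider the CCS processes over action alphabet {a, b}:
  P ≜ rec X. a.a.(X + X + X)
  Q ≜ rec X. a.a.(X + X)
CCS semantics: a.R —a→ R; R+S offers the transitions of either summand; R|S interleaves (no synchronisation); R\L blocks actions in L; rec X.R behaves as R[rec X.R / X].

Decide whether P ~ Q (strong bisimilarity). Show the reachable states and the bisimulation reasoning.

Reachable graph of P (3 states):
  p0 = rec X. a.a.(X + X + X) ⊢ —a→ p1
  p1 = a.((rec X. a.a.(X + X + X)) + (rec X. a.a.(X + X + X)) + (rec X. a.a.(X + X + X))) ⊢ —a→ p2
  p2 = (rec X. a.a.(X + X + X)) + (rec X. a.a.(X + X + X)) + (rec X. a.a.(X + X + X)) ⊢ —a→ p1
Reachable graph of Q (3 states):
  q0 = rec X. a.a.(X + X) ⊢ —a→ q1
  q1 = a.((rec X. a.a.(X + X)) + (rec X. a.a.(X + X))) ⊢ —a→ q2
  q2 = (rec X. a.a.(X + X)) + (rec X. a.a.(X + X)) ⊢ —a→ q1
Partition-refinement fixed point:
  B0 = {p0, p1, p2, q0, q1, q2}
p0 ∈ B0, q0 ∈ B0 → same block

bisimilar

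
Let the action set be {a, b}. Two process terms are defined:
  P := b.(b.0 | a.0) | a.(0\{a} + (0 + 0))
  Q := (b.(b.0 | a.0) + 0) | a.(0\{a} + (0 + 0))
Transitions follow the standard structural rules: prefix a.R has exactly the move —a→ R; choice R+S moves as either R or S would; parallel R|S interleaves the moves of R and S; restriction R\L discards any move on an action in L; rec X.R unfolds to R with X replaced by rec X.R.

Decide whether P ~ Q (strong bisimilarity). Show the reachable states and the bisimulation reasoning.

P ~ Q

Reachable graph of P (10 states):
  s0 = b.(b.0 | a.0) | a.(0\{a} + (0 + 0)) ⊢ —a→ s1, —b→ s2
  s1 = b.(b.0 | a.0) | (0\{a} + (0 + 0)) ⊢ —b→ s3
  s2 = b.0 | a.0 | a.(0\{a} + (0 + 0)) ⊢ —a→ s3, —a→ s4, —b→ s5
  s3 = b.0 | a.0 | (0\{a} + (0 + 0)) ⊢ —a→ s6, —b→ s7
  s4 = b.0 | 0 | a.(0\{a} + (0 + 0)) ⊢ —a→ s6, —b→ s8
  s5 = 0 | a.0 | a.(0\{a} + (0 + 0)) ⊢ —a→ s7, —a→ s8
  s6 = b.0 | 0 | (0\{a} + (0 + 0)) ⊢ —b→ s9
  s7 = 0 | a.0 | (0\{a} + (0 + 0)) ⊢ —a→ s9
  s8 = 0 | 0 | a.(0\{a} + (0 + 0)) ⊢ —a→ s9
  s9 = 0 | 0 | (0\{a} + (0 + 0)) ⊢ ∅
Reachable graph of Q (10 states):
  t0 = (b.(b.0 | a.0) + 0) | a.(0\{a} + (0 + 0)) ⊢ —a→ t1, —b→ t2
  t1 = (b.(b.0 | a.0) + 0) | (0\{a} + (0 + 0)) ⊢ —b→ t3
  t2 = b.0 | a.0 | a.(0\{a} + (0 + 0)) ⊢ —a→ t3, —a→ t4, —b→ t5
  t3 = b.0 | a.0 | (0\{a} + (0 + 0)) ⊢ —a→ t6, —b→ t7
  t4 = b.0 | 0 | a.(0\{a} + (0 + 0)) ⊢ —a→ t6, —b→ t8
  t5 = 0 | a.0 | a.(0\{a} + (0 + 0)) ⊢ —a→ t7, —a→ t8
  t6 = b.0 | 0 | (0\{a} + (0 + 0)) ⊢ —b→ t9
  t7 = 0 | a.0 | (0\{a} + (0 + 0)) ⊢ —a→ t9
  t8 = 0 | 0 | a.(0\{a} + (0 + 0)) ⊢ —a→ t9
  t9 = 0 | 0 | (0\{a} + (0 + 0)) ⊢ ∅
Coarsest stable partition (strong bisimilarity classes):
  B0 = {s0, t0}
  B1 = {s2, t2}
  B2 = {s3, s4, t3, t4}
  B3 = {s6, t6}
  B4 = {s9, t9}
  B5 = {s7, s8, t7, t8}
  B6 = {s5, t5}
  B7 = {s1, t1}
s0 ∈ B0, t0 ∈ B0 → same block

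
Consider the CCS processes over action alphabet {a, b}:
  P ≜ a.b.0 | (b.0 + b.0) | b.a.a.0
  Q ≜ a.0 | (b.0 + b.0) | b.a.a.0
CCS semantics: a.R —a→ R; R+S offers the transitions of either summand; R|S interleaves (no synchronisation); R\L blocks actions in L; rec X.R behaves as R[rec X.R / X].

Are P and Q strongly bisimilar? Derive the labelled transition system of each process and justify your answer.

P ≁ Q

Reachable graph of P (24 states):
  p0 = a.b.0 | (b.0 + b.0) | b.a.a.0 :: --a--▸ p1, --b--▸ p2, --b--▸ p3
  p1 = b.0 | (b.0 + b.0) | b.a.a.0 :: --b--▸ p4, --b--▸ p5, --b--▸ p6
  p2 = a.b.0 | (b.0 + b.0) | a.a.0 :: --a--▸ p5, --a--▸ p7, --b--▸ p8
  p3 = a.b.0 | 0 | b.a.a.0 :: --a--▸ p6, --b--▸ p8
  p4 = 0 | (b.0 + b.0) | b.a.a.0 :: --b--▸ p10, --b--▸ p9
  p5 = b.0 | (b.0 + b.0) | a.a.0 :: --a--▸ p11, --b--▸ p12, --b--▸ p9
  p6 = b.0 | 0 | b.a.a.0 :: --b--▸ p10, --b--▸ p12
  p7 = a.b.0 | (b.0 + b.0) | a.0 :: --a--▸ p11, --a--▸ p13, --b--▸ p14
  p8 = a.b.0 | 0 | a.a.0 :: --a--▸ p12, --a--▸ p14
  p9 = 0 | (b.0 + b.0) | a.a.0 :: --a--▸ p15, --b--▸ p16
  p10 = 0 | 0 | b.a.a.0 :: --b--▸ p16
  p11 = b.0 | (b.0 + b.0) | a.0 :: --a--▸ p17, --b--▸ p15, --b--▸ p18
  p12 = b.0 | 0 | a.a.0 :: --a--▸ p18, --b--▸ p16
  p13 = a.b.0 | (b.0 + b.0) | 0 :: --a--▸ p17, --b--▸ p19
  p14 = a.b.0 | 0 | a.0 :: --a--▸ p18, --a--▸ p19
  p15 = 0 | (b.0 + b.0) | a.0 :: --a--▸ p20, --b--▸ p21
  p16 = 0 | 0 | a.a.0 :: --a--▸ p21
  p17 = b.0 | (b.0 + b.0) | 0 :: --b--▸ p20, --b--▸ p22
  p18 = b.0 | 0 | a.0 :: --a--▸ p22, --b--▸ p21
  p19 = a.b.0 | 0 | 0 :: --a--▸ p22
  p20 = 0 | (b.0 + b.0) | 0 :: --b--▸ p23
  p21 = 0 | 0 | a.0 :: --a--▸ p23
  p22 = b.0 | 0 | 0 :: --b--▸ p23
  p23 = 0 | 0 | 0 :: deadlocked
Reachable graph of Q (16 states):
  q0 = a.0 | (b.0 + b.0) | b.a.a.0 :: --a--▸ q1, --b--▸ q2, --b--▸ q3
  q1 = 0 | (b.0 + b.0) | b.a.a.0 :: --b--▸ q4, --b--▸ q5
  q2 = a.0 | (b.0 + b.0) | a.a.0 :: --a--▸ q4, --a--▸ q6, --b--▸ q7
  q3 = a.0 | 0 | b.a.a.0 :: --a--▸ q5, --b--▸ q7
  q4 = 0 | (b.0 + b.0) | a.a.0 :: --a--▸ q8, --b--▸ q9
  q5 = 0 | 0 | b.a.a.0 :: --b--▸ q9
  q6 = a.0 | (b.0 + b.0) | a.0 :: --a--▸ q10, --a--▸ q8, --b--▸ q11
  q7 = a.0 | 0 | a.a.0 :: --a--▸ q11, --a--▸ q9
  q8 = 0 | (b.0 + b.0) | a.0 :: --a--▸ q12, --b--▸ q13
  q9 = 0 | 0 | a.a.0 :: --a--▸ q13
  q10 = a.0 | (b.0 + b.0) | 0 :: --a--▸ q12, --b--▸ q14
  q11 = a.0 | 0 | a.0 :: --a--▸ q13, --a--▸ q14
  q12 = 0 | (b.0 + b.0) | 0 :: --b--▸ q15
  q13 = 0 | 0 | a.0 :: --a--▸ q15
  q14 = a.0 | 0 | 0 :: --a--▸ q15
  q15 = 0 | 0 | 0 :: deadlocked
Partition-refinement fixed point:
  B0 = {p0}
  B1 = {p1}
  B2 = {p5}
  B3 = {p12, p9, q4, q6}
  B4 = {p15, p18, q10, q8}
  B5 = {p21, q13, q14}
  B6 = {p23, q15}
  B7 = {p20, p22, q12}
  B8 = {p16, q11, q9}
  B9 = {p11}
  B10 = {p17}
  B11 = {p4, p6, q1}
  B12 = {p10, q5}
  B13 = {p3}
  B14 = {p8}
  B15 = {p14}
  B16 = {p19}
  B17 = {p2}
  B18 = {p7}
  B19 = {p13}
  B20 = {q0}
  B21 = {q2}
  B22 = {q7}
  B23 = {q3}
p0 ∈ B0, q0 ∈ B20 → different blocks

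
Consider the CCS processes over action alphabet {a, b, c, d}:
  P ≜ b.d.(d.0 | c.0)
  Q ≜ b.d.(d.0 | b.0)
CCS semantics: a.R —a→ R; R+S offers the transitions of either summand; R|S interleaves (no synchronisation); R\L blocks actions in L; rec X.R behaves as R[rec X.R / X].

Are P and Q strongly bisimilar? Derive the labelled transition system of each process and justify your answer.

NO

Reachable graph of P (6 states):
  m0 = b.d.(d.0 | c.0) | —b→ m1
  m1 = d.(d.0 | c.0) | —d→ m2
  m2 = d.0 | c.0 | —c→ m3, —d→ m4
  m3 = d.0 | 0 | —d→ m5
  m4 = 0 | c.0 | —c→ m5
  m5 = 0 | 0 | ·
Reachable graph of Q (6 states):
  n0 = b.d.(d.0 | b.0) | —b→ n1
  n1 = d.(d.0 | b.0) | —d→ n2
  n2 = d.0 | b.0 | —b→ n3, —d→ n4
  n3 = d.0 | 0 | —d→ n5
  n4 = 0 | b.0 | —b→ n5
  n5 = 0 | 0 | ·
Bisimilarity quotient blocks:
  B0 = {m0}
  B1 = {m1}
  B2 = {m2}
  B3 = {m3, n3}
  B4 = {m5, n5}
  B5 = {m4}
  B6 = {n0}
  B7 = {n1}
  B8 = {n2}
  B9 = {n4}
m0 ∈ B0, n0 ∈ B6 → different blocks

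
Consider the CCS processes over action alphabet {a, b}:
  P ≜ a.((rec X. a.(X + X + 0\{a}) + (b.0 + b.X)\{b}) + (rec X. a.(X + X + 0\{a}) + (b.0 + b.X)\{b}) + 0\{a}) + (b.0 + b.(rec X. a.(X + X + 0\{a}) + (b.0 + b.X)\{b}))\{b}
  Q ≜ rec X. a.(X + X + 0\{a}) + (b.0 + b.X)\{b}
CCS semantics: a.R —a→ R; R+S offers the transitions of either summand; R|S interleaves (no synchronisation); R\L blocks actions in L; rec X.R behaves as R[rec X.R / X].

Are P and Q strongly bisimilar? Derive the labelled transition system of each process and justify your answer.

bisimilar

P's transition system — 2 states:
  p0 = a.((rec X. a.(X + X + 0\{a}) + (b.0 + b.X)\{b}) + (rec X. a.(X + X + 0\{a}) + (b.0 + b.X)\{b}) + 0\{a}) + (b.0 + b.(rec X. a.(X + X + 0\{a}) + (b.0 + b.X)\{b}))\{b} ⊢ —a→ p1
  p1 = (rec X. a.(X + X + 0\{a}) + (b.0 + b.X)\{b}) + (rec X. a.(X + X + 0\{a}) + (b.0 + b.X)\{b}) + 0\{a} ⊢ —a→ p1
Q's transition system — 2 states:
  q0 = rec X. a.(X + X + 0\{a}) + (b.0 + b.X)\{b} ⊢ —a→ q1
  q1 = (rec X. a.(X + X + 0\{a}) + (b.0 + b.X)\{b}) + (rec X. a.(X + X + 0\{a}) + (b.0 + b.X)\{b}) + 0\{a} ⊢ —a→ q1
Partition-refinement fixed point:
  B0 = {p0, p1, q0, q1}
p0 ∈ B0, q0 ∈ B0 → same block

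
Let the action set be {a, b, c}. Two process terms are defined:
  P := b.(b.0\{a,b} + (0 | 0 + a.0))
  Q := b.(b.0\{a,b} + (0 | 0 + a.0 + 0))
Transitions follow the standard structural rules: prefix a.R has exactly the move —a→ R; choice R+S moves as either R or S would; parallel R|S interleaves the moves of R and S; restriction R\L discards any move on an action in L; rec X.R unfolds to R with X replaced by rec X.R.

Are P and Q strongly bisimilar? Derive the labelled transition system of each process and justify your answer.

Reachable graph of P (4 states):
  u0 = b.(b.0\{a,b} + (0 | 0 + a.0)) | —b→ u1
  u1 = b.0\{a,b} + (0 | 0 + a.0) | —a→ u2, —b→ u3
  u2 = 0 | stopped
  u3 = 0\{a,b} | stopped
Reachable graph of Q (4 states):
  v0 = b.(b.0\{a,b} + (0 | 0 + a.0 + 0)) | —b→ v1
  v1 = b.0\{a,b} + (0 | 0 + a.0 + 0) | —a→ v2, —b→ v3
  v2 = 0 | stopped
  v3 = 0\{a,b} | stopped
Partition-refinement fixed point:
  B0 = {u0, v0}
  B1 = {u1, v1}
  B2 = {u2, u3, v2, v3}
u0 ∈ B0, v0 ∈ B0 → same block

bisimilar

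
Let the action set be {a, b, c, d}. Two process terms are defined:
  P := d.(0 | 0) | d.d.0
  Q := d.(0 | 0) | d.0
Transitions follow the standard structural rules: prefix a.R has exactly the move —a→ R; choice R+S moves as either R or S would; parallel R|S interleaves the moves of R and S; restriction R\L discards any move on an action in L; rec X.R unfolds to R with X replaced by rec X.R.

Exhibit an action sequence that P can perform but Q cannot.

ddd

LTS(P): 6 reachable states
  u0 = d.(0 | 0) | d.d.0 | --d--▸ u1, --d--▸ u2
  u1 = 0 | 0 | d.d.0 | --d--▸ u3
  u2 = d.(0 | 0) | d.0 | --d--▸ u3, --d--▸ u4
  u3 = 0 | 0 | d.0 | --d--▸ u5
  u4 = d.(0 | 0) | 0 | --d--▸ u5
  u5 = 0 | 0 | 0 | (no moves)
LTS(Q): 4 reachable states
  v0 = d.(0 | 0) | d.0 | --d--▸ v1, --d--▸ v2
  v1 = 0 | 0 | d.0 | --d--▸ v3
  v2 = d.(0 | 0) | 0 | --d--▸ v3
  v3 = 0 | 0 | 0 | (no moves)
Run σ = ⟨ddd⟩ on P: start {u0}
  step 1 (d): {u1, u2}
  step 2 (d): {u3, u4}
  step 3 (d): {u5}
  — P admits the full trace.
Run σ = ⟨ddd⟩ on Q: start {v0}
  step 1 (d): {v1, v2}
  step 2 (d): {v3}
  step 3 (d): ∅ (Q stuck)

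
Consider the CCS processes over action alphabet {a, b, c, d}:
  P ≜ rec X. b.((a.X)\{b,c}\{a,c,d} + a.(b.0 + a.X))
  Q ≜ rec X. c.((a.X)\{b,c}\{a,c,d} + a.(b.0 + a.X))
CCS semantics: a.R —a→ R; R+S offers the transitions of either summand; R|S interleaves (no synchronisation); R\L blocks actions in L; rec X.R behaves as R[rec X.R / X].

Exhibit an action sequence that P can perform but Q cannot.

b

LTS(P): 4 reachable states
  u0 = rec X. b.((a.X)\{b,c}\{a,c,d} + a.(b.0 + a.X)) has moves ··b··> u1
  u1 = (a.(rec X. b.((a.X)\{b,c}\{a,c,d} + a.(b.0 + a.X))))\{b,c}\{a,c,d} + a.(b.0 + a.(rec X. b.((a.X)\{b,c}\{a,c,d} + a.(b.0 + a.X)))) has moves ··a··> u2
  u2 = b.0 + a.(rec X. b.((a.X)\{b,c}\{a,c,d} + a.(b.0 + a.X))) has moves ··a··> u0, ··b··> u3
  u3 = 0 has moves ∅
LTS(Q): 4 reachable states
  v0 = rec X. c.((a.X)\{b,c}\{a,c,d} + a.(b.0 + a.X)) has moves ··c··> v1
  v1 = (a.(rec X. c.((a.X)\{b,c}\{a,c,d} + a.(b.0 + a.X))))\{b,c}\{a,c,d} + a.(b.0 + a.(rec X. c.((a.X)\{b,c}\{a,c,d} + a.(b.0 + a.X)))) has moves ··a··> v2
  v2 = b.0 + a.(rec X. c.((a.X)\{b,c}\{a,c,d} + a.(b.0 + a.X))) has moves ··a··> v0, ··b··> v3
  v3 = 0 has moves ∅
Trace ⟨b⟩ through P, begin at {u0}:
  step 1 (b): {u1}
  P completes σ.
Trace ⟨b⟩ through Q, begin at {v0}:
  step 1 (b): ∅ (Q stuck)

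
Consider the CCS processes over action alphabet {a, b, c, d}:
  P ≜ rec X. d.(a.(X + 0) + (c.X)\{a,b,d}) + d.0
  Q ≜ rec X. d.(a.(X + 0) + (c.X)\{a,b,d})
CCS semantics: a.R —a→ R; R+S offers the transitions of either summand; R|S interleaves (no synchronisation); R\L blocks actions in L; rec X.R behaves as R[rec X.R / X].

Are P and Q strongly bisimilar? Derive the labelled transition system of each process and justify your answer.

LTS(P): 5 reachable states
  p0 = rec X. d.(a.(X + 0) + (c.X)\{a,b,d}) + d.0 → -d-> p1, -d-> p2
  p1 = 0 → deadlocked
  p2 = a.((rec X. d.(a.(X + 0) + (c.X)\{a,b,d}) + d.0) + 0) + (c.(rec X. d.(a.(X + 0) + (c.X)\{a,b,d}) + d.0))\{a,b,d} → -a-> p3, -c-> p4
  p3 = (rec X. d.(a.(X + 0) + (c.X)\{a,b,d}) + d.0) + 0 → -d-> p1, -d-> p2
  p4 = (rec X. d.(a.(X + 0) + (c.X)\{a,b,d}) + d.0)\{a,b,d} → deadlocked
LTS(Q): 4 reachable states
  q0 = rec X. d.(a.(X + 0) + (c.X)\{a,b,d}) → -d-> q1
  q1 = a.((rec X. d.(a.(X + 0) + (c.X)\{a,b,d})) + 0) + (c.(rec X. d.(a.(X + 0) + (c.X)\{a,b,d})))\{a,b,d} → -a-> q2, -c-> q3
  q2 = (rec X. d.(a.(X + 0) + (c.X)\{a,b,d})) + 0 → -d-> q1
  q3 = (rec X. d.(a.(X + 0) + (c.X)\{a,b,d}))\{a,b,d} → deadlocked
Bisimilarity quotient blocks:
  B0 = {p0, p3}
  B1 = {p2}
  B2 = {p1, p4, q3}
  B3 = {q0, q2}
  B4 = {q1}
p0 ∈ B0, q0 ∈ B3 → different blocks

P ≁ Q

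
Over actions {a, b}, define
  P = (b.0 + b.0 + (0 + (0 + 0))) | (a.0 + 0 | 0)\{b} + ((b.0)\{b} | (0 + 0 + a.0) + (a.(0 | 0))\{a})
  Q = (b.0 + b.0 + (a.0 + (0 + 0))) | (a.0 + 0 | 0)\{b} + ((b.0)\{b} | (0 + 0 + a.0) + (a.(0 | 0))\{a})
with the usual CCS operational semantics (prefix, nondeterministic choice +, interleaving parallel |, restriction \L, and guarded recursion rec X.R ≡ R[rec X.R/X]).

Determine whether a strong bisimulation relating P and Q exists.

P ≁ Q

LTS(P): 5 reachable states
  p0 = (b.0 + b.0 + (0 + (0 + 0))) | (a.0 + 0 | 0)\{b} + ((b.0)\{b} | (0 + 0 + a.0) + (a.(0 | 0))\{a}) ⊢ --a--▸ p1, --a--▸ p2, --b--▸ p3
  p1 = (b.0 + b.0 + (0 + (0 + 0))) | 0\{b} ⊢ --b--▸ p4
  p2 = (b.0)\{b} | 0 ⊢ ·
  p3 = 0 | (a.0 + 0 | 0)\{b} ⊢ --a--▸ p4
  p4 = 0 | 0\{b} ⊢ ·
LTS(Q): 5 reachable states
  q0 = (b.0 + b.0 + (a.0 + (0 + 0))) | (a.0 + 0 | 0)\{b} + ((b.0)\{b} | (0 + 0 + a.0) + (a.(0 | 0))\{a}) ⊢ --a--▸ q1, --a--▸ q2, --a--▸ q3, --b--▸ q3
  q1 = (b.0 + b.0 + (a.0 + (0 + 0))) | 0\{b} ⊢ --a--▸ q4, --b--▸ q4
  q2 = (b.0)\{b} | 0 ⊢ ·
  q3 = 0 | (a.0 + 0 | 0)\{b} ⊢ --a--▸ q4
  q4 = 0 | 0\{b} ⊢ ·
Bisimilarity quotient blocks:
  B0 = {p0}
  B1 = {p1}
  B2 = {p2, p4, q2, q4}
  B3 = {p3, q3}
  B4 = {q0}
  B5 = {q1}
p0 ∈ B0, q0 ∈ B4 → different blocks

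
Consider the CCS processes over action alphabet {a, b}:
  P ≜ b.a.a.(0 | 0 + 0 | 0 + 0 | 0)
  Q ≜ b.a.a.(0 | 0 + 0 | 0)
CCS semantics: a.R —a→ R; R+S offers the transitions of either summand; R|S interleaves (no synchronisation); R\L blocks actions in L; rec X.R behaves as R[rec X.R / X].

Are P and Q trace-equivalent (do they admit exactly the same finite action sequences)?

LTS(P): 4 reachable states
  p0 = b.a.a.(0 | 0 + 0 | 0 + 0 | 0) → ··b··> p1
  p1 = a.a.(0 | 0 + 0 | 0 + 0 | 0) → ··a··> p2
  p2 = a.(0 | 0 + 0 | 0 + 0 | 0) → ··a··> p3
  p3 = 0 | 0 + 0 | 0 + 0 | 0 → ·
LTS(Q): 4 reachable states
  q0 = b.a.a.(0 | 0 + 0 | 0) → ··b··> q1
  q1 = a.a.(0 | 0 + 0 | 0) → ··a··> q2
  q2 = a.(0 | 0 + 0 | 0) → ··a··> q3
  q3 = 0 | 0 + 0 | 0 → ·
Partition-refinement fixed point:
  B0 = {p0, q0}
  B1 = {p1, q1}
  B2 = {p2, q2}
  B3 = {p3, q3}
p0 ∈ B0, q0 ∈ B0 → same block
Bisimilar ⇒ trace-equivalent.

trace-equivalent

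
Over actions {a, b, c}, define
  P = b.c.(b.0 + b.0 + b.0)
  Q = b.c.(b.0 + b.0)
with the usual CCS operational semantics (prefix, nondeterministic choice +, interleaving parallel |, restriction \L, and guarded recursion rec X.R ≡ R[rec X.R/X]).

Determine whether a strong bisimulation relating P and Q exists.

LTS(P): 4 reachable states
  p0 = b.c.(b.0 + b.0 + b.0) | --b--▸ p1
  p1 = c.(b.0 + b.0 + b.0) | --c--▸ p2
  p2 = b.0 + b.0 + b.0 | --b--▸ p3
  p3 = 0 | (no moves)
LTS(Q): 4 reachable states
  q0 = b.c.(b.0 + b.0) | --b--▸ q1
  q1 = c.(b.0 + b.0) | --c--▸ q2
  q2 = b.0 + b.0 | --b--▸ q3
  q3 = 0 | (no moves)
Coarsest stable partition (strong bisimilarity classes):
  B0 = {p0, q0}
  B1 = {p1, q1}
  B2 = {p2, q2}
  B3 = {p3, q3}
p0 ∈ B0, q0 ∈ B0 → same block

YES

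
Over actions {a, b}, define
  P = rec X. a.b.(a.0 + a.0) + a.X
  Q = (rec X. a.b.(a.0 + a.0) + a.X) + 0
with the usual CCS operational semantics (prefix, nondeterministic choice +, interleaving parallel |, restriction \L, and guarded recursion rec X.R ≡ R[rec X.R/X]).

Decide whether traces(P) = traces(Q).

traces(P) = traces(Q)

Reachable graph of P (4 states):
  m0 = rec X. a.b.(a.0 + a.0) + a.X → ··a··> m0, ··a··> m1
  m1 = b.(a.0 + a.0) → ··b··> m2
  m2 = a.0 + a.0 → ··a··> m3
  m3 = 0 → deadlocked
Reachable graph of Q (5 states):
  n0 = (rec X. a.b.(a.0 + a.0) + a.X) + 0 → ··a··> n1, ··a··> n2
  n1 = b.(a.0 + a.0) → ··b··> n3
  n2 = rec X. a.b.(a.0 + a.0) + a.X → ··a··> n1, ··a··> n2
  n3 = a.0 + a.0 → ··a··> n4
  n4 = 0 → deadlocked
Coarsest stable partition (strong bisimilarity classes):
  B0 = {m0, n0, n2}
  B1 = {m1, n1}
  B2 = {m2, n3}
  B3 = {m3, n4}
m0 ∈ B0, n0 ∈ B0 → same block
Bisimilar ⇒ trace-equivalent.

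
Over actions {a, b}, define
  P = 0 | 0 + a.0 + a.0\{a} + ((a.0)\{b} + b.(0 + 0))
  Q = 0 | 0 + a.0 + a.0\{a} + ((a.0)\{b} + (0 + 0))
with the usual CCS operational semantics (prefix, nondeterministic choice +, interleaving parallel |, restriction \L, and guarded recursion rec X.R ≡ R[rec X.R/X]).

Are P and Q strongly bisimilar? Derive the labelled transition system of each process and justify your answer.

P ≁ Q

Reachable graph of P (5 states):
  p0 = 0 | 0 + a.0 + a.0\{a} + ((a.0)\{b} + b.(0 + 0)) ⊢ --a--▸ p1, --a--▸ p2, --a--▸ p3, --b--▸ p4
  p1 = 0 ⊢ (no moves)
  p2 = 0\{a} ⊢ (no moves)
  p3 = 0\{b} ⊢ (no moves)
  p4 = 0 + 0 ⊢ (no moves)
Reachable graph of Q (4 states):
  q0 = 0 | 0 + a.0 + a.0\{a} + ((a.0)\{b} + (0 + 0)) ⊢ --a--▸ q1, --a--▸ q2, --a--▸ q3
  q1 = 0 ⊢ (no moves)
  q2 = 0\{a} ⊢ (no moves)
  q3 = 0\{b} ⊢ (no moves)
Coarsest stable partition (strong bisimilarity classes):
  B0 = {p0}
  B1 = {p1, p2, p3, p4, q1, q2, q3}
  B2 = {q0}
p0 ∈ B0, q0 ∈ B2 → different blocks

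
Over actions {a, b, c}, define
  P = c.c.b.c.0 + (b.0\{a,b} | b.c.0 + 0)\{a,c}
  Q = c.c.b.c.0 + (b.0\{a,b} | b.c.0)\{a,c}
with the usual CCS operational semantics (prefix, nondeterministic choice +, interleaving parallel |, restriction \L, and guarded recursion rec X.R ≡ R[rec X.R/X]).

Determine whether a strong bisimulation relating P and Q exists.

P ~ Q

Reachable graph of P (8 states):
  u0 = c.c.b.c.0 + (b.0\{a,b} | b.c.0 + 0)\{a,c} :: =b=> u1, =b=> u2, =c=> u3
  u1 = (0\{a,b} | b.c.0)\{a,c} :: =b=> u4
  u2 = (b.0\{a,b} | c.0)\{a,c} :: =b=> u4
  u3 = c.b.c.0 :: =c=> u5
  u4 = (0\{a,b} | c.0)\{a,c} :: ∅
  u5 = b.c.0 :: =b=> u6
  u6 = c.0 :: =c=> u7
  u7 = 0 :: ∅
Reachable graph of Q (8 states):
  v0 = c.c.b.c.0 + (b.0\{a,b} | b.c.0)\{a,c} :: =b=> v1, =b=> v2, =c=> v3
  v1 = (0\{a,b} | b.c.0)\{a,c} :: =b=> v4
  v2 = (b.0\{a,b} | c.0)\{a,c} :: =b=> v4
  v3 = c.b.c.0 :: =c=> v5
  v4 = (0\{a,b} | c.0)\{a,c} :: ∅
  v5 = b.c.0 :: =b=> v6
  v6 = c.0 :: =c=> v7
  v7 = 0 :: ∅
Partition-refinement fixed point:
  B0 = {u0, v0}
  B1 = {u3, v3}
  B2 = {u5, v5}
  B3 = {u6, v6}
  B4 = {u4, u7, v4, v7}
  B5 = {u1, u2, v1, v2}
u0 ∈ B0, v0 ∈ B0 → same block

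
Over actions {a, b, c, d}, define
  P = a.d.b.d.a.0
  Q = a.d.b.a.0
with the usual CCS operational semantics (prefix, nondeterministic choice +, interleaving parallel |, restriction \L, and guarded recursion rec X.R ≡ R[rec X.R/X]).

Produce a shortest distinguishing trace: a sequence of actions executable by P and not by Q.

adbd

P's transition system — 6 states:
  u0 = a.d.b.d.a.0 ⊢ --a--▸ u1
  u1 = d.b.d.a.0 ⊢ --d--▸ u2
  u2 = b.d.a.0 ⊢ --b--▸ u3
  u3 = d.a.0 ⊢ --d--▸ u4
  u4 = a.0 ⊢ --a--▸ u5
  u5 = 0 ⊢ ·
Q's transition system — 5 states:
  v0 = a.d.b.a.0 ⊢ --a--▸ v1
  v1 = d.b.a.0 ⊢ --d--▸ v2
  v2 = b.a.0 ⊢ --b--▸ v3
  v3 = a.0 ⊢ --a--▸ v4
  v4 = 0 ⊢ ·
Trace ⟨adbd⟩ through P, begin at {u0}:
  step 1 (a): {u1}
  step 2 (d): {u2}
  step 3 (b): {u3}
  step 4 (d): {u4}
  ✓ P
Trace ⟨adbd⟩ through Q, begin at {v0}:
  step 1 (a): {v1}
  step 2 (d): {v2}
  step 3 (b): {v3}
  step 4 (d): ∅  — Q cannot continue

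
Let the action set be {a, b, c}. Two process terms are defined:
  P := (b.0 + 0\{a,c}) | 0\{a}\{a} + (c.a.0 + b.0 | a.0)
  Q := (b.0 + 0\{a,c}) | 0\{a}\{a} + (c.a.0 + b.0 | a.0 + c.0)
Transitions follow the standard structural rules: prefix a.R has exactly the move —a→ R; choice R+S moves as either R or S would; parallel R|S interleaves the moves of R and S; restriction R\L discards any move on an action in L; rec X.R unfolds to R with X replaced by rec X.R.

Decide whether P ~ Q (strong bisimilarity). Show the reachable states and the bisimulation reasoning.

Reachable graph of P (7 states):
  s0 = (b.0 + 0\{a,c}) | 0\{a}\{a} + (c.a.0 + b.0 | a.0) :: —a→ s1, —b→ s2, —b→ s3, —c→ s4
  s1 = b.0 | 0 :: —b→ s5
  s2 = 0 | 0\{a}\{a} :: ∅
  s3 = 0 | a.0 :: —a→ s5
  s4 = a.0 :: —a→ s6
  s5 = 0 | 0 :: ∅
  s6 = 0 :: ∅
Reachable graph of Q (7 states):
  t0 = (b.0 + 0\{a,c}) | 0\{a}\{a} + (c.a.0 + b.0 | a.0 + c.0) :: —a→ t1, —b→ t2, —b→ t3, —c→ t4, —c→ t5
  t1 = b.0 | 0 :: —b→ t6
  t2 = 0 | 0\{a}\{a} :: ∅
  t3 = 0 | a.0 :: —a→ t6
  t4 = 0 :: ∅
  t5 = a.0 :: —a→ t4
  t6 = 0 | 0 :: ∅
Bisimilarity quotient blocks:
  B0 = {s0}
  B1 = {s3, s4, t3, t5}
  B2 = {s2, s5, s6, t2, t4, t6}
  B3 = {s1, t1}
  B4 = {t0}
s0 ∈ B0, t0 ∈ B4 → different blocks

not bisimilar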